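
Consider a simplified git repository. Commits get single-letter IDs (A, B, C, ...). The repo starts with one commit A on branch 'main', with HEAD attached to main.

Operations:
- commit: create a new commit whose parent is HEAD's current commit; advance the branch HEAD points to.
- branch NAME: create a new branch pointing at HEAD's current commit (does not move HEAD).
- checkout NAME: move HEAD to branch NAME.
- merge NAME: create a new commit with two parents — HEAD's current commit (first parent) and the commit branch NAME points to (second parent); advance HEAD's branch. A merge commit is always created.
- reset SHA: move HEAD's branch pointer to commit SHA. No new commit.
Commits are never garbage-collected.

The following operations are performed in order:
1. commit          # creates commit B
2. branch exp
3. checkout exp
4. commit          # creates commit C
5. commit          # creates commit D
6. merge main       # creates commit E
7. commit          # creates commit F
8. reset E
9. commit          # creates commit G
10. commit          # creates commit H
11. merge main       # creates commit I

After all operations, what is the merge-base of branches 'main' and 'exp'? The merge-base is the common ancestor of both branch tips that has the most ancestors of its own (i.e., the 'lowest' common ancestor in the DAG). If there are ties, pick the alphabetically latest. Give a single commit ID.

Answer: B

Derivation:
After op 1 (commit): HEAD=main@B [main=B]
After op 2 (branch): HEAD=main@B [exp=B main=B]
After op 3 (checkout): HEAD=exp@B [exp=B main=B]
After op 4 (commit): HEAD=exp@C [exp=C main=B]
After op 5 (commit): HEAD=exp@D [exp=D main=B]
After op 6 (merge): HEAD=exp@E [exp=E main=B]
After op 7 (commit): HEAD=exp@F [exp=F main=B]
After op 8 (reset): HEAD=exp@E [exp=E main=B]
After op 9 (commit): HEAD=exp@G [exp=G main=B]
After op 10 (commit): HEAD=exp@H [exp=H main=B]
After op 11 (merge): HEAD=exp@I [exp=I main=B]
ancestors(main=B): ['A', 'B']
ancestors(exp=I): ['A', 'B', 'C', 'D', 'E', 'G', 'H', 'I']
common: ['A', 'B']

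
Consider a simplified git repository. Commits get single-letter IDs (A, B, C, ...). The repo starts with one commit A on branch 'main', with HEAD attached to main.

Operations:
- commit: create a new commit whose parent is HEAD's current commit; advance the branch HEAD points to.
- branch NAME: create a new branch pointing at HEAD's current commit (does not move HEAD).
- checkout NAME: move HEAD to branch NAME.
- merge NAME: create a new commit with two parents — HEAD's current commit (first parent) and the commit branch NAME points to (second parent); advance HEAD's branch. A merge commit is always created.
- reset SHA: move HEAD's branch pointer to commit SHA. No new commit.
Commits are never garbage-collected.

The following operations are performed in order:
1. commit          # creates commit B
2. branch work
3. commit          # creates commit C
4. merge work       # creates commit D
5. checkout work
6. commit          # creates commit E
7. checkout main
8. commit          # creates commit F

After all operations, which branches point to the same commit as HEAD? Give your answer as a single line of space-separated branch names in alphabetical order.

Answer: main

Derivation:
After op 1 (commit): HEAD=main@B [main=B]
After op 2 (branch): HEAD=main@B [main=B work=B]
After op 3 (commit): HEAD=main@C [main=C work=B]
After op 4 (merge): HEAD=main@D [main=D work=B]
After op 5 (checkout): HEAD=work@B [main=D work=B]
After op 6 (commit): HEAD=work@E [main=D work=E]
After op 7 (checkout): HEAD=main@D [main=D work=E]
After op 8 (commit): HEAD=main@F [main=F work=E]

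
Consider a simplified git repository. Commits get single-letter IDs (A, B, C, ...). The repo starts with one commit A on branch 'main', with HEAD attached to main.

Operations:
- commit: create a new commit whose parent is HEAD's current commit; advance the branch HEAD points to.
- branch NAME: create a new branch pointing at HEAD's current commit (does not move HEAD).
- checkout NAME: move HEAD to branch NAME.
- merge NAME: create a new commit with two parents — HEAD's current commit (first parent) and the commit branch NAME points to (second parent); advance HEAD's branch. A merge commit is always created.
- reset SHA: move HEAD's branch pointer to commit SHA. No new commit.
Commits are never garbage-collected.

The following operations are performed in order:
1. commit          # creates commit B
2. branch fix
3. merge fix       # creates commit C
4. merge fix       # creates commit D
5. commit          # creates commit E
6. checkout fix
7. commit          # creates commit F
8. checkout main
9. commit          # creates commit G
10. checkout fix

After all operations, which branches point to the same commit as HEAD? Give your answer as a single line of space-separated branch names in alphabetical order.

After op 1 (commit): HEAD=main@B [main=B]
After op 2 (branch): HEAD=main@B [fix=B main=B]
After op 3 (merge): HEAD=main@C [fix=B main=C]
After op 4 (merge): HEAD=main@D [fix=B main=D]
After op 5 (commit): HEAD=main@E [fix=B main=E]
After op 6 (checkout): HEAD=fix@B [fix=B main=E]
After op 7 (commit): HEAD=fix@F [fix=F main=E]
After op 8 (checkout): HEAD=main@E [fix=F main=E]
After op 9 (commit): HEAD=main@G [fix=F main=G]
After op 10 (checkout): HEAD=fix@F [fix=F main=G]

Answer: fix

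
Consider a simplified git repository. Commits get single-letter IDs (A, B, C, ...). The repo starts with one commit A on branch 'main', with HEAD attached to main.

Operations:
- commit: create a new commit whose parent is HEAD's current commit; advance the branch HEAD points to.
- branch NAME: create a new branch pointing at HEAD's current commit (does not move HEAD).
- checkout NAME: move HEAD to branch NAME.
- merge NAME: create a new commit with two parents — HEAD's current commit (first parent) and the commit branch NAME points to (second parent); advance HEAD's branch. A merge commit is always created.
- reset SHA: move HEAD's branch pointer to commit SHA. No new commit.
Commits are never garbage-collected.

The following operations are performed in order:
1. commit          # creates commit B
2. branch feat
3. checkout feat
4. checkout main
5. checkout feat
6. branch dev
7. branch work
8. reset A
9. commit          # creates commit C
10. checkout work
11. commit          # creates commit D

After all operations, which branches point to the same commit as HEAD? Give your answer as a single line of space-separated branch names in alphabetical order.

Answer: work

Derivation:
After op 1 (commit): HEAD=main@B [main=B]
After op 2 (branch): HEAD=main@B [feat=B main=B]
After op 3 (checkout): HEAD=feat@B [feat=B main=B]
After op 4 (checkout): HEAD=main@B [feat=B main=B]
After op 5 (checkout): HEAD=feat@B [feat=B main=B]
After op 6 (branch): HEAD=feat@B [dev=B feat=B main=B]
After op 7 (branch): HEAD=feat@B [dev=B feat=B main=B work=B]
After op 8 (reset): HEAD=feat@A [dev=B feat=A main=B work=B]
After op 9 (commit): HEAD=feat@C [dev=B feat=C main=B work=B]
After op 10 (checkout): HEAD=work@B [dev=B feat=C main=B work=B]
After op 11 (commit): HEAD=work@D [dev=B feat=C main=B work=D]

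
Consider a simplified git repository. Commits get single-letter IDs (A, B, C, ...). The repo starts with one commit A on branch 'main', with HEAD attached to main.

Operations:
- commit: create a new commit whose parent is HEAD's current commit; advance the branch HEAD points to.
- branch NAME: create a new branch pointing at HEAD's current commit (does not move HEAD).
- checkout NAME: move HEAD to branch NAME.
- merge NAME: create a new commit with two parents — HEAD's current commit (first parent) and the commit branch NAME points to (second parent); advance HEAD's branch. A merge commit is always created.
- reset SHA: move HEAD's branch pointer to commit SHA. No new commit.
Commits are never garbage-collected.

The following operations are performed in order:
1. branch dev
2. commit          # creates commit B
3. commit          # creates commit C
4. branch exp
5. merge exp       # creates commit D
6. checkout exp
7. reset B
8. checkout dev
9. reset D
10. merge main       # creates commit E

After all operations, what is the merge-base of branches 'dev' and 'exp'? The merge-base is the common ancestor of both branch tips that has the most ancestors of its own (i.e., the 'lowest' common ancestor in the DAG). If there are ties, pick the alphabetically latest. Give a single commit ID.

After op 1 (branch): HEAD=main@A [dev=A main=A]
After op 2 (commit): HEAD=main@B [dev=A main=B]
After op 3 (commit): HEAD=main@C [dev=A main=C]
After op 4 (branch): HEAD=main@C [dev=A exp=C main=C]
After op 5 (merge): HEAD=main@D [dev=A exp=C main=D]
After op 6 (checkout): HEAD=exp@C [dev=A exp=C main=D]
After op 7 (reset): HEAD=exp@B [dev=A exp=B main=D]
After op 8 (checkout): HEAD=dev@A [dev=A exp=B main=D]
After op 9 (reset): HEAD=dev@D [dev=D exp=B main=D]
After op 10 (merge): HEAD=dev@E [dev=E exp=B main=D]
ancestors(dev=E): ['A', 'B', 'C', 'D', 'E']
ancestors(exp=B): ['A', 'B']
common: ['A', 'B']

Answer: B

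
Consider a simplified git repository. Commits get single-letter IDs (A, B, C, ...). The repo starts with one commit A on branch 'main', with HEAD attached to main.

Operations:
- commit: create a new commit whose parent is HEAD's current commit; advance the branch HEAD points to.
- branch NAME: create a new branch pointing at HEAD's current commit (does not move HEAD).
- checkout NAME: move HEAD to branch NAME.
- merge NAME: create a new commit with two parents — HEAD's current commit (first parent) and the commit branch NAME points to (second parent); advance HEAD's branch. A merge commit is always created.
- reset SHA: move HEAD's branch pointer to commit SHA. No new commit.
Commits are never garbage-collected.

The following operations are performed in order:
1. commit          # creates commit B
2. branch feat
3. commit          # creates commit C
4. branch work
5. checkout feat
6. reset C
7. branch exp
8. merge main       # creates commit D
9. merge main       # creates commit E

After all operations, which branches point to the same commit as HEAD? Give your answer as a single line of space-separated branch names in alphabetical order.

Answer: feat

Derivation:
After op 1 (commit): HEAD=main@B [main=B]
After op 2 (branch): HEAD=main@B [feat=B main=B]
After op 3 (commit): HEAD=main@C [feat=B main=C]
After op 4 (branch): HEAD=main@C [feat=B main=C work=C]
After op 5 (checkout): HEAD=feat@B [feat=B main=C work=C]
After op 6 (reset): HEAD=feat@C [feat=C main=C work=C]
After op 7 (branch): HEAD=feat@C [exp=C feat=C main=C work=C]
After op 8 (merge): HEAD=feat@D [exp=C feat=D main=C work=C]
After op 9 (merge): HEAD=feat@E [exp=C feat=E main=C work=C]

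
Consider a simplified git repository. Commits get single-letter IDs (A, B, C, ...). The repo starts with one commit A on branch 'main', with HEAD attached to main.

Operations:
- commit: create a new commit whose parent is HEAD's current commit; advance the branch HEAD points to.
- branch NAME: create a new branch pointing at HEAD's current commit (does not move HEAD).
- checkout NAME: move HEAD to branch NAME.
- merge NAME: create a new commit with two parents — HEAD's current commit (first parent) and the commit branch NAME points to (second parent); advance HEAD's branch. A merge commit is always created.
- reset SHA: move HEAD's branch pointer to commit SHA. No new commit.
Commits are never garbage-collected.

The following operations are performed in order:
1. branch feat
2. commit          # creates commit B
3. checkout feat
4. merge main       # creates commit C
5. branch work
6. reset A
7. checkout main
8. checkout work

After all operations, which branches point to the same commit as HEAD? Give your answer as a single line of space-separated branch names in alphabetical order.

After op 1 (branch): HEAD=main@A [feat=A main=A]
After op 2 (commit): HEAD=main@B [feat=A main=B]
After op 3 (checkout): HEAD=feat@A [feat=A main=B]
After op 4 (merge): HEAD=feat@C [feat=C main=B]
After op 5 (branch): HEAD=feat@C [feat=C main=B work=C]
After op 6 (reset): HEAD=feat@A [feat=A main=B work=C]
After op 7 (checkout): HEAD=main@B [feat=A main=B work=C]
After op 8 (checkout): HEAD=work@C [feat=A main=B work=C]

Answer: work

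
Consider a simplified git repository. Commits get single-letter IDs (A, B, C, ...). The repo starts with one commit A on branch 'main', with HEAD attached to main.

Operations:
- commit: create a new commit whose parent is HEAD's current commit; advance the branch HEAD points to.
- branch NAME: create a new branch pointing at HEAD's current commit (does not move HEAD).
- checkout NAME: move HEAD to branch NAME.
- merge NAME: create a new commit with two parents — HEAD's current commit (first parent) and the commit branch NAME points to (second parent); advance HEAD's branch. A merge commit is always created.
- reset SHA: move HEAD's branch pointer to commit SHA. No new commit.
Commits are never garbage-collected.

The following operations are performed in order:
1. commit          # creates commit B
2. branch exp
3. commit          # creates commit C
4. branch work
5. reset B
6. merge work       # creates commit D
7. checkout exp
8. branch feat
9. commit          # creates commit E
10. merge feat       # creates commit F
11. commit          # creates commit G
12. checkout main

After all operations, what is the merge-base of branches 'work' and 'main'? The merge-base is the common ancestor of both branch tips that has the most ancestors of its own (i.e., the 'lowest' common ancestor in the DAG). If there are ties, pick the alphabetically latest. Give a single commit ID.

Answer: C

Derivation:
After op 1 (commit): HEAD=main@B [main=B]
After op 2 (branch): HEAD=main@B [exp=B main=B]
After op 3 (commit): HEAD=main@C [exp=B main=C]
After op 4 (branch): HEAD=main@C [exp=B main=C work=C]
After op 5 (reset): HEAD=main@B [exp=B main=B work=C]
After op 6 (merge): HEAD=main@D [exp=B main=D work=C]
After op 7 (checkout): HEAD=exp@B [exp=B main=D work=C]
After op 8 (branch): HEAD=exp@B [exp=B feat=B main=D work=C]
After op 9 (commit): HEAD=exp@E [exp=E feat=B main=D work=C]
After op 10 (merge): HEAD=exp@F [exp=F feat=B main=D work=C]
After op 11 (commit): HEAD=exp@G [exp=G feat=B main=D work=C]
After op 12 (checkout): HEAD=main@D [exp=G feat=B main=D work=C]
ancestors(work=C): ['A', 'B', 'C']
ancestors(main=D): ['A', 'B', 'C', 'D']
common: ['A', 'B', 'C']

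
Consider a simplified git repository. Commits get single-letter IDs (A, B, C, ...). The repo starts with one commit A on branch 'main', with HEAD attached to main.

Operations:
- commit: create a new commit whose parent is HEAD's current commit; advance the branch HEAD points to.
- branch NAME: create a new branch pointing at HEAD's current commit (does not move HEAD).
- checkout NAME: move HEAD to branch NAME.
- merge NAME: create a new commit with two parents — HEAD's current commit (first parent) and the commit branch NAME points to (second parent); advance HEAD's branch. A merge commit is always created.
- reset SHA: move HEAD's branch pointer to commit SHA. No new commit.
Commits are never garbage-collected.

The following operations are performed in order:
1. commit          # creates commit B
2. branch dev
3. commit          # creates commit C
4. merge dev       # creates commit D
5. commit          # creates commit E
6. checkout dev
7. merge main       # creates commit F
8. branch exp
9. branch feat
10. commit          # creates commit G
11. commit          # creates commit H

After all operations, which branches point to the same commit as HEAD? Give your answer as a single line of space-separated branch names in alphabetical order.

After op 1 (commit): HEAD=main@B [main=B]
After op 2 (branch): HEAD=main@B [dev=B main=B]
After op 3 (commit): HEAD=main@C [dev=B main=C]
After op 4 (merge): HEAD=main@D [dev=B main=D]
After op 5 (commit): HEAD=main@E [dev=B main=E]
After op 6 (checkout): HEAD=dev@B [dev=B main=E]
After op 7 (merge): HEAD=dev@F [dev=F main=E]
After op 8 (branch): HEAD=dev@F [dev=F exp=F main=E]
After op 9 (branch): HEAD=dev@F [dev=F exp=F feat=F main=E]
After op 10 (commit): HEAD=dev@G [dev=G exp=F feat=F main=E]
After op 11 (commit): HEAD=dev@H [dev=H exp=F feat=F main=E]

Answer: dev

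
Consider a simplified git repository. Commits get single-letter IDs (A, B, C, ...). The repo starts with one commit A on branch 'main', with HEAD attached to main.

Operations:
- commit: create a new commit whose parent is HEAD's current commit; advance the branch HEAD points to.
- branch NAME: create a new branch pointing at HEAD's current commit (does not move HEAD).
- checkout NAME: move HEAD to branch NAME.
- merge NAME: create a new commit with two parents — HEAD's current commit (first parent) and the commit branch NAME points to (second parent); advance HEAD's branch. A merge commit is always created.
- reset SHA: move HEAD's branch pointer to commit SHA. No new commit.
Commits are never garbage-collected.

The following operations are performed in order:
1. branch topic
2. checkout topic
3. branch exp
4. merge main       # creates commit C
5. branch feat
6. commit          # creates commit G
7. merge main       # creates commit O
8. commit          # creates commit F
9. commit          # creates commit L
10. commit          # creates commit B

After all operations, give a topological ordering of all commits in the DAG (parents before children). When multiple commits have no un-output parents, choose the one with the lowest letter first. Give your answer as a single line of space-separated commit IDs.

Answer: A C G O F L B

Derivation:
After op 1 (branch): HEAD=main@A [main=A topic=A]
After op 2 (checkout): HEAD=topic@A [main=A topic=A]
After op 3 (branch): HEAD=topic@A [exp=A main=A topic=A]
After op 4 (merge): HEAD=topic@C [exp=A main=A topic=C]
After op 5 (branch): HEAD=topic@C [exp=A feat=C main=A topic=C]
After op 6 (commit): HEAD=topic@G [exp=A feat=C main=A topic=G]
After op 7 (merge): HEAD=topic@O [exp=A feat=C main=A topic=O]
After op 8 (commit): HEAD=topic@F [exp=A feat=C main=A topic=F]
After op 9 (commit): HEAD=topic@L [exp=A feat=C main=A topic=L]
After op 10 (commit): HEAD=topic@B [exp=A feat=C main=A topic=B]
commit A: parents=[]
commit B: parents=['L']
commit C: parents=['A', 'A']
commit F: parents=['O']
commit G: parents=['C']
commit L: parents=['F']
commit O: parents=['G', 'A']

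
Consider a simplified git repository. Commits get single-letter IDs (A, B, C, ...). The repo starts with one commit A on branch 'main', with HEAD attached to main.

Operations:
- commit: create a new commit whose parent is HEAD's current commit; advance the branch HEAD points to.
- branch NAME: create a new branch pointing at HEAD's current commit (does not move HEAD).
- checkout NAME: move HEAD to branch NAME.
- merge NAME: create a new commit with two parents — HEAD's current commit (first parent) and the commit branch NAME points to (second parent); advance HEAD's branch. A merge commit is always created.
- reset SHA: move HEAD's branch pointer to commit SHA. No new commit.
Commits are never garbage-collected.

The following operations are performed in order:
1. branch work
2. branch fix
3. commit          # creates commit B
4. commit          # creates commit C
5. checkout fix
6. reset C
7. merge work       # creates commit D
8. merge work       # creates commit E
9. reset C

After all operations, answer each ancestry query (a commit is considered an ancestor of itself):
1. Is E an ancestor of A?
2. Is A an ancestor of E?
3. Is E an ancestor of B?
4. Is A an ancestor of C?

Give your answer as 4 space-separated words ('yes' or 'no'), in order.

Answer: no yes no yes

Derivation:
After op 1 (branch): HEAD=main@A [main=A work=A]
After op 2 (branch): HEAD=main@A [fix=A main=A work=A]
After op 3 (commit): HEAD=main@B [fix=A main=B work=A]
After op 4 (commit): HEAD=main@C [fix=A main=C work=A]
After op 5 (checkout): HEAD=fix@A [fix=A main=C work=A]
After op 6 (reset): HEAD=fix@C [fix=C main=C work=A]
After op 7 (merge): HEAD=fix@D [fix=D main=C work=A]
After op 8 (merge): HEAD=fix@E [fix=E main=C work=A]
After op 9 (reset): HEAD=fix@C [fix=C main=C work=A]
ancestors(A) = {A}; E in? no
ancestors(E) = {A,B,C,D,E}; A in? yes
ancestors(B) = {A,B}; E in? no
ancestors(C) = {A,B,C}; A in? yes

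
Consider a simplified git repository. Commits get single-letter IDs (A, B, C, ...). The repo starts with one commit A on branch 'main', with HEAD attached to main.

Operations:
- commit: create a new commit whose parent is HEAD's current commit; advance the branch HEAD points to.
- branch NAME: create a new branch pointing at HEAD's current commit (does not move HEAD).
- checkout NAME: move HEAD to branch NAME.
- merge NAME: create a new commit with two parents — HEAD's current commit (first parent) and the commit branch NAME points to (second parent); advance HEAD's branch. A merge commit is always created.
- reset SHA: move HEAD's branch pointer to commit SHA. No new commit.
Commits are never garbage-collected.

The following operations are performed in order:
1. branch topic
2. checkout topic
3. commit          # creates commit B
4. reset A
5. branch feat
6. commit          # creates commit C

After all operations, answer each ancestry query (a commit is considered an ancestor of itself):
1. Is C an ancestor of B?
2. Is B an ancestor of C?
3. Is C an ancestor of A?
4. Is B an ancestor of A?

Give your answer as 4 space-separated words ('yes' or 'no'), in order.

After op 1 (branch): HEAD=main@A [main=A topic=A]
After op 2 (checkout): HEAD=topic@A [main=A topic=A]
After op 3 (commit): HEAD=topic@B [main=A topic=B]
After op 4 (reset): HEAD=topic@A [main=A topic=A]
After op 5 (branch): HEAD=topic@A [feat=A main=A topic=A]
After op 6 (commit): HEAD=topic@C [feat=A main=A topic=C]
ancestors(B) = {A,B}; C in? no
ancestors(C) = {A,C}; B in? no
ancestors(A) = {A}; C in? no
ancestors(A) = {A}; B in? no

Answer: no no no no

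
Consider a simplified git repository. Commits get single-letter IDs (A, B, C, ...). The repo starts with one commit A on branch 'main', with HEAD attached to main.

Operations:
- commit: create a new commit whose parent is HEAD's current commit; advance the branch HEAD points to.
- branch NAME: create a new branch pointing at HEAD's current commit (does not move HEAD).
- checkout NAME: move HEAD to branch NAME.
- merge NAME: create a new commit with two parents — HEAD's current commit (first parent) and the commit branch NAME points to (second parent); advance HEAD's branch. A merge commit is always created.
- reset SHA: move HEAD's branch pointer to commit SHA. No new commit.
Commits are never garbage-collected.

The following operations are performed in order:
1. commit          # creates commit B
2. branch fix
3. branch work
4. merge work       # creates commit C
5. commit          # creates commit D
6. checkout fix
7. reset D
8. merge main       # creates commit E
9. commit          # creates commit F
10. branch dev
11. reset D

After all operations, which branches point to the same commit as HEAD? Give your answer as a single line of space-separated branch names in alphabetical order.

After op 1 (commit): HEAD=main@B [main=B]
After op 2 (branch): HEAD=main@B [fix=B main=B]
After op 3 (branch): HEAD=main@B [fix=B main=B work=B]
After op 4 (merge): HEAD=main@C [fix=B main=C work=B]
After op 5 (commit): HEAD=main@D [fix=B main=D work=B]
After op 6 (checkout): HEAD=fix@B [fix=B main=D work=B]
After op 7 (reset): HEAD=fix@D [fix=D main=D work=B]
After op 8 (merge): HEAD=fix@E [fix=E main=D work=B]
After op 9 (commit): HEAD=fix@F [fix=F main=D work=B]
After op 10 (branch): HEAD=fix@F [dev=F fix=F main=D work=B]
After op 11 (reset): HEAD=fix@D [dev=F fix=D main=D work=B]

Answer: fix main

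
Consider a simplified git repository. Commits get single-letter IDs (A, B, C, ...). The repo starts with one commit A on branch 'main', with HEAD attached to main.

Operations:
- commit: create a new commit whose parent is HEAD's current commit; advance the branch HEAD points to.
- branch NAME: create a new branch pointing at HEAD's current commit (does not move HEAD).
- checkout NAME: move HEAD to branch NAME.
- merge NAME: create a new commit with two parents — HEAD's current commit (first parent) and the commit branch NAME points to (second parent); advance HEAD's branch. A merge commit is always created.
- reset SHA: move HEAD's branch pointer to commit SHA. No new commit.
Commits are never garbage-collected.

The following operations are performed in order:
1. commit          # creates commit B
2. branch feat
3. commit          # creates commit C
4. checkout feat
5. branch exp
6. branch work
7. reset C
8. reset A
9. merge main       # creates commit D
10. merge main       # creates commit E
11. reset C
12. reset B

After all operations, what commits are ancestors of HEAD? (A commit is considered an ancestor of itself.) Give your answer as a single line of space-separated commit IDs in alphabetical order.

Answer: A B

Derivation:
After op 1 (commit): HEAD=main@B [main=B]
After op 2 (branch): HEAD=main@B [feat=B main=B]
After op 3 (commit): HEAD=main@C [feat=B main=C]
After op 4 (checkout): HEAD=feat@B [feat=B main=C]
After op 5 (branch): HEAD=feat@B [exp=B feat=B main=C]
After op 6 (branch): HEAD=feat@B [exp=B feat=B main=C work=B]
After op 7 (reset): HEAD=feat@C [exp=B feat=C main=C work=B]
After op 8 (reset): HEAD=feat@A [exp=B feat=A main=C work=B]
After op 9 (merge): HEAD=feat@D [exp=B feat=D main=C work=B]
After op 10 (merge): HEAD=feat@E [exp=B feat=E main=C work=B]
After op 11 (reset): HEAD=feat@C [exp=B feat=C main=C work=B]
After op 12 (reset): HEAD=feat@B [exp=B feat=B main=C work=B]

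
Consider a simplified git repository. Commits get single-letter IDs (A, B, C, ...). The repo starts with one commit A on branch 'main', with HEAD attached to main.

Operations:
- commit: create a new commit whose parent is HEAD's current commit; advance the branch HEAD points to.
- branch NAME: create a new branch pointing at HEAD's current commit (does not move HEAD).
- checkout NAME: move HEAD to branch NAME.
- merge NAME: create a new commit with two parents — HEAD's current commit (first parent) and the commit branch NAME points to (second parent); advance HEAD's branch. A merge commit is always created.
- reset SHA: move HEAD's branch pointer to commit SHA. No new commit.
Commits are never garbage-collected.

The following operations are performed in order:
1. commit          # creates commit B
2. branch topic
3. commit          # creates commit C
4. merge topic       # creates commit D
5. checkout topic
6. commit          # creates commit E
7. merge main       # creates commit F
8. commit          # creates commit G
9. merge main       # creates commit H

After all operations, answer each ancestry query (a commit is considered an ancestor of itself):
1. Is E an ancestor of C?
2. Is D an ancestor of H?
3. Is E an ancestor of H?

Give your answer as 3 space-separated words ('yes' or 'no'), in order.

After op 1 (commit): HEAD=main@B [main=B]
After op 2 (branch): HEAD=main@B [main=B topic=B]
After op 3 (commit): HEAD=main@C [main=C topic=B]
After op 4 (merge): HEAD=main@D [main=D topic=B]
After op 5 (checkout): HEAD=topic@B [main=D topic=B]
After op 6 (commit): HEAD=topic@E [main=D topic=E]
After op 7 (merge): HEAD=topic@F [main=D topic=F]
After op 8 (commit): HEAD=topic@G [main=D topic=G]
After op 9 (merge): HEAD=topic@H [main=D topic=H]
ancestors(C) = {A,B,C}; E in? no
ancestors(H) = {A,B,C,D,E,F,G,H}; D in? yes
ancestors(H) = {A,B,C,D,E,F,G,H}; E in? yes

Answer: no yes yes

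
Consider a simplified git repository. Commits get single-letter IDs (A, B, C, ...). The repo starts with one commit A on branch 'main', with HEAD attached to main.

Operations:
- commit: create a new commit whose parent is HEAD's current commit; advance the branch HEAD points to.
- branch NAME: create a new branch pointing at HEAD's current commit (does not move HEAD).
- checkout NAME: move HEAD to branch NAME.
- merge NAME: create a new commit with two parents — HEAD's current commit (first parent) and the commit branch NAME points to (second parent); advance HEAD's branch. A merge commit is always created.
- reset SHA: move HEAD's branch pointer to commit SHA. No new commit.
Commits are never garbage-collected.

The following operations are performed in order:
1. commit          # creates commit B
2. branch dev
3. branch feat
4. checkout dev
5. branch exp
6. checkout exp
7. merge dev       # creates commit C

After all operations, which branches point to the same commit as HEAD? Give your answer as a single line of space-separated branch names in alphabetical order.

Answer: exp

Derivation:
After op 1 (commit): HEAD=main@B [main=B]
After op 2 (branch): HEAD=main@B [dev=B main=B]
After op 3 (branch): HEAD=main@B [dev=B feat=B main=B]
After op 4 (checkout): HEAD=dev@B [dev=B feat=B main=B]
After op 5 (branch): HEAD=dev@B [dev=B exp=B feat=B main=B]
After op 6 (checkout): HEAD=exp@B [dev=B exp=B feat=B main=B]
After op 7 (merge): HEAD=exp@C [dev=B exp=C feat=B main=B]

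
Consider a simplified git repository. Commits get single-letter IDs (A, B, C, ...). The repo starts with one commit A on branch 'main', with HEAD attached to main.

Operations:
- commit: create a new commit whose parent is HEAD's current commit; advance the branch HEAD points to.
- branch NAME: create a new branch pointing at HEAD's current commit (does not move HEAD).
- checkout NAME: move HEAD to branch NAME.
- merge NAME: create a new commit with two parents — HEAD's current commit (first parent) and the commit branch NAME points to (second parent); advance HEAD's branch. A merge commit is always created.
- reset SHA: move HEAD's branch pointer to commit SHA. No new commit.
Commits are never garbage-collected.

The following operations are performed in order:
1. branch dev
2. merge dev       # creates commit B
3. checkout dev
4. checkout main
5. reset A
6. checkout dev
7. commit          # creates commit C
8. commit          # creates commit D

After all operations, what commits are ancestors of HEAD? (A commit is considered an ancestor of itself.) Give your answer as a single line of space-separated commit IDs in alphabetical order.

Answer: A C D

Derivation:
After op 1 (branch): HEAD=main@A [dev=A main=A]
After op 2 (merge): HEAD=main@B [dev=A main=B]
After op 3 (checkout): HEAD=dev@A [dev=A main=B]
After op 4 (checkout): HEAD=main@B [dev=A main=B]
After op 5 (reset): HEAD=main@A [dev=A main=A]
After op 6 (checkout): HEAD=dev@A [dev=A main=A]
After op 7 (commit): HEAD=dev@C [dev=C main=A]
After op 8 (commit): HEAD=dev@D [dev=D main=A]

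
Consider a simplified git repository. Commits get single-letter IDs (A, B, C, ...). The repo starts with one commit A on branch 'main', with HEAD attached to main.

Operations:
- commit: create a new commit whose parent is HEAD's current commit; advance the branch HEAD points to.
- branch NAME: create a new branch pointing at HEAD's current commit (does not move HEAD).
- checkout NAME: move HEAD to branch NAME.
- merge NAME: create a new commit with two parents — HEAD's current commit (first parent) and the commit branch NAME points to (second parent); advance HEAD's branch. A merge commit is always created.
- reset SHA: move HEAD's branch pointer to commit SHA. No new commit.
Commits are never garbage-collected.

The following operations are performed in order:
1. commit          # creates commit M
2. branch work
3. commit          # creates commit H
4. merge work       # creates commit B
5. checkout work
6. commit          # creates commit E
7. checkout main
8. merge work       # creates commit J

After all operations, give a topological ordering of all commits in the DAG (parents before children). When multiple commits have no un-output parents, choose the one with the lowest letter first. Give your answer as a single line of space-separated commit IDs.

After op 1 (commit): HEAD=main@M [main=M]
After op 2 (branch): HEAD=main@M [main=M work=M]
After op 3 (commit): HEAD=main@H [main=H work=M]
After op 4 (merge): HEAD=main@B [main=B work=M]
After op 5 (checkout): HEAD=work@M [main=B work=M]
After op 6 (commit): HEAD=work@E [main=B work=E]
After op 7 (checkout): HEAD=main@B [main=B work=E]
After op 8 (merge): HEAD=main@J [main=J work=E]
commit A: parents=[]
commit B: parents=['H', 'M']
commit E: parents=['M']
commit H: parents=['M']
commit J: parents=['B', 'E']
commit M: parents=['A']

Answer: A M E H B J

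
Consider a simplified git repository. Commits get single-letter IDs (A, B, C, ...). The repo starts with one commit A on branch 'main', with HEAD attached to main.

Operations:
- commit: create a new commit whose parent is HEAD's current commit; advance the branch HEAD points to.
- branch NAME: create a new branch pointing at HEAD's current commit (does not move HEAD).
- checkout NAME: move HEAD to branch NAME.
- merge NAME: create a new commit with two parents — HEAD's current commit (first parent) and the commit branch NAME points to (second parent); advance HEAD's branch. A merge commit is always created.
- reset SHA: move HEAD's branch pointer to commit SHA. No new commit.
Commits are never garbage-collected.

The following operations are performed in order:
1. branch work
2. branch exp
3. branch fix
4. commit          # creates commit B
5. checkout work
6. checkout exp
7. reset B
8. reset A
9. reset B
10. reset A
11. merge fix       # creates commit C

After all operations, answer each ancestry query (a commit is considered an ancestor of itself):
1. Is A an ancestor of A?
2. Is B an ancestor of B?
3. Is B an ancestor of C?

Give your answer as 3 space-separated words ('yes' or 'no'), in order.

Answer: yes yes no

Derivation:
After op 1 (branch): HEAD=main@A [main=A work=A]
After op 2 (branch): HEAD=main@A [exp=A main=A work=A]
After op 3 (branch): HEAD=main@A [exp=A fix=A main=A work=A]
After op 4 (commit): HEAD=main@B [exp=A fix=A main=B work=A]
After op 5 (checkout): HEAD=work@A [exp=A fix=A main=B work=A]
After op 6 (checkout): HEAD=exp@A [exp=A fix=A main=B work=A]
After op 7 (reset): HEAD=exp@B [exp=B fix=A main=B work=A]
After op 8 (reset): HEAD=exp@A [exp=A fix=A main=B work=A]
After op 9 (reset): HEAD=exp@B [exp=B fix=A main=B work=A]
After op 10 (reset): HEAD=exp@A [exp=A fix=A main=B work=A]
After op 11 (merge): HEAD=exp@C [exp=C fix=A main=B work=A]
ancestors(A) = {A}; A in? yes
ancestors(B) = {A,B}; B in? yes
ancestors(C) = {A,C}; B in? no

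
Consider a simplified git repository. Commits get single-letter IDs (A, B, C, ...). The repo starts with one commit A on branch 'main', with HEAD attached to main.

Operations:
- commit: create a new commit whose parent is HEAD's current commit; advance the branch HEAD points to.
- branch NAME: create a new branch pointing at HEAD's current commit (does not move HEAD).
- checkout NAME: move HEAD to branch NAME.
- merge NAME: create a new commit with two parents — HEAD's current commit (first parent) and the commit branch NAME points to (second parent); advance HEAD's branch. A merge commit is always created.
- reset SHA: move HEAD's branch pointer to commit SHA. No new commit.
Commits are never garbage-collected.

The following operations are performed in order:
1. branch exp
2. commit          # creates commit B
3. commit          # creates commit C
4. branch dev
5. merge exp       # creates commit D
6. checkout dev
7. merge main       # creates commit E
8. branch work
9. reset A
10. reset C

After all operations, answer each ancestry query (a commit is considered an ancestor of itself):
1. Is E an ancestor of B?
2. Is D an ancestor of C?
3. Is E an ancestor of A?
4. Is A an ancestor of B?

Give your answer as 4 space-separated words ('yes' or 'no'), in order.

After op 1 (branch): HEAD=main@A [exp=A main=A]
After op 2 (commit): HEAD=main@B [exp=A main=B]
After op 3 (commit): HEAD=main@C [exp=A main=C]
After op 4 (branch): HEAD=main@C [dev=C exp=A main=C]
After op 5 (merge): HEAD=main@D [dev=C exp=A main=D]
After op 6 (checkout): HEAD=dev@C [dev=C exp=A main=D]
After op 7 (merge): HEAD=dev@E [dev=E exp=A main=D]
After op 8 (branch): HEAD=dev@E [dev=E exp=A main=D work=E]
After op 9 (reset): HEAD=dev@A [dev=A exp=A main=D work=E]
After op 10 (reset): HEAD=dev@C [dev=C exp=A main=D work=E]
ancestors(B) = {A,B}; E in? no
ancestors(C) = {A,B,C}; D in? no
ancestors(A) = {A}; E in? no
ancestors(B) = {A,B}; A in? yes

Answer: no no no yes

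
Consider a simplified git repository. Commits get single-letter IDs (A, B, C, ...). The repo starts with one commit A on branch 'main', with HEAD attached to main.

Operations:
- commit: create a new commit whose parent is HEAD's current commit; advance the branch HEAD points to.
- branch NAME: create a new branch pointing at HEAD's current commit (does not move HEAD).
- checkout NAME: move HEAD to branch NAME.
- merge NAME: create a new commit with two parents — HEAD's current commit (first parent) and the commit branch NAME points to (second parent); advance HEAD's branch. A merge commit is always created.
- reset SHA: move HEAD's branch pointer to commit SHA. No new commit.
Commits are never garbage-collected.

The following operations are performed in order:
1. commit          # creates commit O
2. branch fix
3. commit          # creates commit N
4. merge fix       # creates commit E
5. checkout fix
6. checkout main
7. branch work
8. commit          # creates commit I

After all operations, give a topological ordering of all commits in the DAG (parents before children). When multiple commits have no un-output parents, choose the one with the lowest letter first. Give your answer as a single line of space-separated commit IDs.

Answer: A O N E I

Derivation:
After op 1 (commit): HEAD=main@O [main=O]
After op 2 (branch): HEAD=main@O [fix=O main=O]
After op 3 (commit): HEAD=main@N [fix=O main=N]
After op 4 (merge): HEAD=main@E [fix=O main=E]
After op 5 (checkout): HEAD=fix@O [fix=O main=E]
After op 6 (checkout): HEAD=main@E [fix=O main=E]
After op 7 (branch): HEAD=main@E [fix=O main=E work=E]
After op 8 (commit): HEAD=main@I [fix=O main=I work=E]
commit A: parents=[]
commit E: parents=['N', 'O']
commit I: parents=['E']
commit N: parents=['O']
commit O: parents=['A']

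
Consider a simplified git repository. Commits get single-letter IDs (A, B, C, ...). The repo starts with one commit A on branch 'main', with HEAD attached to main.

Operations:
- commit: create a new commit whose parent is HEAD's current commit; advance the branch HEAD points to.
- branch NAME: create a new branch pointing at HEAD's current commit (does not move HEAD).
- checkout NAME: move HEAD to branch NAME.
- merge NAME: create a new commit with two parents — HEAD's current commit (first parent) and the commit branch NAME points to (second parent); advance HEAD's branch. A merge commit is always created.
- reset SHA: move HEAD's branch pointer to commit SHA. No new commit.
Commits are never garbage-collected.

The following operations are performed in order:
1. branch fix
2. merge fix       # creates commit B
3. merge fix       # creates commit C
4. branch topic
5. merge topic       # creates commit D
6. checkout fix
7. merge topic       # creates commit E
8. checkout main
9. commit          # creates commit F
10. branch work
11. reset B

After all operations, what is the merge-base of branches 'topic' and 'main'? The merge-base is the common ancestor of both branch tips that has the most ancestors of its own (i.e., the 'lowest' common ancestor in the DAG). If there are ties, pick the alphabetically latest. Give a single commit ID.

Answer: B

Derivation:
After op 1 (branch): HEAD=main@A [fix=A main=A]
After op 2 (merge): HEAD=main@B [fix=A main=B]
After op 3 (merge): HEAD=main@C [fix=A main=C]
After op 4 (branch): HEAD=main@C [fix=A main=C topic=C]
After op 5 (merge): HEAD=main@D [fix=A main=D topic=C]
After op 6 (checkout): HEAD=fix@A [fix=A main=D topic=C]
After op 7 (merge): HEAD=fix@E [fix=E main=D topic=C]
After op 8 (checkout): HEAD=main@D [fix=E main=D topic=C]
After op 9 (commit): HEAD=main@F [fix=E main=F topic=C]
After op 10 (branch): HEAD=main@F [fix=E main=F topic=C work=F]
After op 11 (reset): HEAD=main@B [fix=E main=B topic=C work=F]
ancestors(topic=C): ['A', 'B', 'C']
ancestors(main=B): ['A', 'B']
common: ['A', 'B']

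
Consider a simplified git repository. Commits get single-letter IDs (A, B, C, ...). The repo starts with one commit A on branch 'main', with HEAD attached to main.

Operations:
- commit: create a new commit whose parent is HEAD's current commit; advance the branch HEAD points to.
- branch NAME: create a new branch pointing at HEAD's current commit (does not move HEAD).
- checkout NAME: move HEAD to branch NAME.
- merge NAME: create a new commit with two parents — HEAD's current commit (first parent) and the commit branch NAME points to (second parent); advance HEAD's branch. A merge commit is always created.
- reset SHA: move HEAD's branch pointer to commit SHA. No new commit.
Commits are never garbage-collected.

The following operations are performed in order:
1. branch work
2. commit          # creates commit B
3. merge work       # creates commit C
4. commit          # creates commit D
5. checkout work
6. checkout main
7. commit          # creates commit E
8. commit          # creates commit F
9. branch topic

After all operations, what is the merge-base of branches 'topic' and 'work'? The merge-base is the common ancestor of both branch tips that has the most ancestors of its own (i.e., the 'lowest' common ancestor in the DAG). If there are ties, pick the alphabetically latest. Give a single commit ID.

Answer: A

Derivation:
After op 1 (branch): HEAD=main@A [main=A work=A]
After op 2 (commit): HEAD=main@B [main=B work=A]
After op 3 (merge): HEAD=main@C [main=C work=A]
After op 4 (commit): HEAD=main@D [main=D work=A]
After op 5 (checkout): HEAD=work@A [main=D work=A]
After op 6 (checkout): HEAD=main@D [main=D work=A]
After op 7 (commit): HEAD=main@E [main=E work=A]
After op 8 (commit): HEAD=main@F [main=F work=A]
After op 9 (branch): HEAD=main@F [main=F topic=F work=A]
ancestors(topic=F): ['A', 'B', 'C', 'D', 'E', 'F']
ancestors(work=A): ['A']
common: ['A']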